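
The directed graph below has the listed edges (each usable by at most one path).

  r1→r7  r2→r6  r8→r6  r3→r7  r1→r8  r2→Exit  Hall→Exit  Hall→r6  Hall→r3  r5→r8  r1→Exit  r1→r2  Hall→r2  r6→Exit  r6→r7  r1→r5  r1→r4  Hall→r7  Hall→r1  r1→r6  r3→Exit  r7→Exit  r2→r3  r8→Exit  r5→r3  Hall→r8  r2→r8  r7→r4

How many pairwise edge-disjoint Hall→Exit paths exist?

7

Assign every edge capacity 1; by Menger, the answer equals the max flow.
Path Hall→Exit (+1); total 1.
Path Hall→r1→Exit (+1); total 2.
Path Hall→r2→Exit (+1); total 3.
Path Hall→r3→Exit (+1); total 4.
Path Hall→r6→Exit (+1); total 5.
Path Hall→r7→Exit (+1); total 6.
Path Hall→r8→Exit (+1); total 7.
No residual Hall→Exit path; max flow = 7.
Certifying cut of size 7: {Hall→Exit, Hall→r1, Hall→r2, Hall→r3, Hall→r6, Hall→r7, Hall→r8}.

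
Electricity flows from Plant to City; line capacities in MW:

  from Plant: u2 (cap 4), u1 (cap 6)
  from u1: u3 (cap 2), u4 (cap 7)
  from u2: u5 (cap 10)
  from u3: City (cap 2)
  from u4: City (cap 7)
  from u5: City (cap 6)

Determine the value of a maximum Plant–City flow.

Augment Plant→u1→u3→City: bottleneck 2, flow now 2.
Augment Plant→u1→u4→City: bottleneck 4, flow now 6.
Augment Plant→u2→u5→City: bottleneck 4, flow now 10.
No augmenting path remains; maximum flow = 10.
In the residual graph, reachable from Plant: {Plant}.
Min-cut edges: Plant→u1 (6), Plant→u2 (4); capacity 6 + 4 = 10.
This cut is saturated, so no flow can exceed 10.

10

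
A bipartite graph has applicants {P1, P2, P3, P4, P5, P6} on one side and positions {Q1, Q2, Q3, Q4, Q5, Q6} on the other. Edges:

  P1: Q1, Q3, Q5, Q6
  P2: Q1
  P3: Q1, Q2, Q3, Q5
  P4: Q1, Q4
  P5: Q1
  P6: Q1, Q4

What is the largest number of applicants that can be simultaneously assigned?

4

Unit-capacity flow: source→left, listed edges, right→sink; max matching = max flow.
Augmenting path P1→Q1 (+1); matched 1.
Augmenting path P3→Q2 (+1); matched 2.
Augmenting path P4→Q4 (+1); matched 3.
Augmenting path P2→Q1→P1→Q3 (+1); matched 4.
No augmenting path remains; maximum matching = 4.
König certificate: {P1, P3, Q1, Q4} is a vertex cover of size 4 (every listed pair touches it), so no matching can be larger.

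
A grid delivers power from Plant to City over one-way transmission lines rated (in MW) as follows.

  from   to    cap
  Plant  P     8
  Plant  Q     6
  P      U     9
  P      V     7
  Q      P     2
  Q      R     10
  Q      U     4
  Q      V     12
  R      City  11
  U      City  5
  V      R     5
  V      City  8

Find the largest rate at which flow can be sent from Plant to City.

Augment Plant→P→U→City: bottleneck 5, flow now 5.
Augment Plant→P→V→City: bottleneck 3, flow now 8.
Augment Plant→Q→R→City: bottleneck 6, flow now 14.
No augmenting path remains; maximum flow = 14.
In the residual graph, reachable from Plant: {Plant}.
Min-cut edges: Plant→P (8), Plant→Q (6); capacity 8 + 6 = 14.
This cut is saturated, so no flow can exceed 14.

14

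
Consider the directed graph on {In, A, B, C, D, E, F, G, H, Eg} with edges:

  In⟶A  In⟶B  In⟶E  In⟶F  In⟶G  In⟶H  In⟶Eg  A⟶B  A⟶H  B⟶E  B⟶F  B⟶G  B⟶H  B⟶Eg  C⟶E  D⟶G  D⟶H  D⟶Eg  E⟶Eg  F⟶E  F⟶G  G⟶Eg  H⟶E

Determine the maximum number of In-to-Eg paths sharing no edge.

Assign every edge capacity 1; by Menger, the answer equals the max flow.
Path In→Eg (+1); total 1.
Path In→B→Eg (+1); total 2.
Path In→E→Eg (+1); total 3.
Path In→G→Eg (+1); total 4.
No residual In→Eg path; max flow = 4.
Certifying cut of size 4: {B→Eg, E→Eg, G→Eg, In→Eg}.

4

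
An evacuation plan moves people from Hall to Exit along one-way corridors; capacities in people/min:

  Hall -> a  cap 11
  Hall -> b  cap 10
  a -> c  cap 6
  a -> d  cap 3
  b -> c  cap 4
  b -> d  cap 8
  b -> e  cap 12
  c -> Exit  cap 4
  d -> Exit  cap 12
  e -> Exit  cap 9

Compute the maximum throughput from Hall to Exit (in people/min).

Augment Hall→a→c→Exit: bottleneck 4, flow now 4.
Augment Hall→a→d→Exit: bottleneck 3, flow now 7.
Augment Hall→b→d→Exit: bottleneck 8, flow now 15.
Augment Hall→b→e→Exit: bottleneck 2, flow now 17.
No augmenting path remains; maximum flow = 17.
In the residual graph, reachable from Hall: {Hall, a, c}.
Min-cut edges: Hall→b (10), a→d (3), c→Exit (4); capacity 10 + 3 + 4 = 17.
This cut is saturated, so no flow can exceed 17.

17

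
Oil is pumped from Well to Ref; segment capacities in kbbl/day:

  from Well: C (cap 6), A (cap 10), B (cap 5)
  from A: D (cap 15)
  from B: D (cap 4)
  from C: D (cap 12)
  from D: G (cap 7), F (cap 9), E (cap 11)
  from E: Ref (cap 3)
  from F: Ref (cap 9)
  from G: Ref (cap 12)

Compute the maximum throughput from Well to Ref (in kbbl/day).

Augment Well→A→D→E→Ref: bottleneck 3, flow now 3.
Augment Well→A→D→F→Ref: bottleneck 7, flow now 10.
Augment Well→B→D→F→Ref: bottleneck 2, flow now 12.
Augment Well→B→D→G→Ref: bottleneck 2, flow now 14.
Augment Well→C→D→G→Ref: bottleneck 5, flow now 19.
No augmenting path remains; maximum flow = 19.
In the residual graph, reachable from Well: {Well, A, B, C, D, E}.
Min-cut edges: D→F (9), D→G (7), E→Ref (3); capacity 9 + 7 + 3 = 19.
This cut is saturated, so no flow can exceed 19.

19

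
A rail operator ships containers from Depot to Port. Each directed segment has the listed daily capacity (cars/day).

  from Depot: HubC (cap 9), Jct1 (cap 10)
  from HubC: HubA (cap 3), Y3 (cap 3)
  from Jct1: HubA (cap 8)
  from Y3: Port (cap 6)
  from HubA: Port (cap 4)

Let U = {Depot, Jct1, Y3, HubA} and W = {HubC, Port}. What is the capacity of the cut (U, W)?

19

Edges leaving {Depot, Jct1, Y3, HubA}: Depot→HubC (9), Y3→Port (6), HubA→Port (4).
Cut capacity = 9 + 6 + 4 = 19.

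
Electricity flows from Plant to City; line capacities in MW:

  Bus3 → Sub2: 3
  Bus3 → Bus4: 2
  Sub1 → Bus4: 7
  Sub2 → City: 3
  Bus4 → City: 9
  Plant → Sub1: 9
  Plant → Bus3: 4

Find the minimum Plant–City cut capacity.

Augment Plant→Bus3→Sub2→City: bottleneck 3, flow now 3.
Augment Plant→Bus3→Bus4→City: bottleneck 1, flow now 4.
Augment Plant→Sub1→Bus4→City: bottleneck 7, flow now 11.
No augmenting path remains; maximum flow = 11.
By max-flow min-cut, the minimum cut capacity equals the max flow.
In the residual graph, reachable from Plant: {Plant, Sub1}.
Min-cut edges: Plant→Bus3 (4), Sub1→Bus4 (7); capacity 4 + 7 = 11.

11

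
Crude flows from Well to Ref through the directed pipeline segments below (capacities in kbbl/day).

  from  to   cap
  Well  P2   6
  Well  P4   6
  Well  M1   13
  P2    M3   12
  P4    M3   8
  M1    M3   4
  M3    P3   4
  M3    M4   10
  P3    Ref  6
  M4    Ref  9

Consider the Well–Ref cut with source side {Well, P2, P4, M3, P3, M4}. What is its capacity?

28

Edges leaving {Well, P2, P4, M3, P3, M4}: Well→M1 (13), P3→Ref (6), M4→Ref (9).
Cut capacity = 13 + 6 + 9 = 28.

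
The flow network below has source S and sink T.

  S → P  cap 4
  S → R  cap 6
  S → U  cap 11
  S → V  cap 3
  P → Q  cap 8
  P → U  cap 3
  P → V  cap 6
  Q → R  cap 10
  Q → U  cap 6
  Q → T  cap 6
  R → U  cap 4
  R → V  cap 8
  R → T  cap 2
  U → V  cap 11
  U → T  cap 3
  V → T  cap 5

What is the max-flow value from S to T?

Augment S→R→T: bottleneck 2, flow now 2.
Augment S→U→T: bottleneck 3, flow now 5.
Augment S→V→T: bottleneck 3, flow now 8.
Augment S→P→Q→T: bottleneck 4, flow now 12.
Augment S→R→V→T: bottleneck 2, flow now 14.
No augmenting path remains; maximum flow = 14.
In the residual graph, reachable from S: {S, R, U, V}.
Min-cut edges: S→P (4), R→T (2), U→T (3), V→T (5); capacity 4 + 2 + 3 + 5 = 14.
This cut is saturated, so no flow can exceed 14.

14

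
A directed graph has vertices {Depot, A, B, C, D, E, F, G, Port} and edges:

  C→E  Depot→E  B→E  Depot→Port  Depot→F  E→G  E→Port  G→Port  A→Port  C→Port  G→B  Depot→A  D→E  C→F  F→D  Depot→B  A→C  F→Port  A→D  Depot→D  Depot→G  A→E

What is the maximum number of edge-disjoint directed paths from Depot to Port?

Assign every edge capacity 1; by Menger, the answer equals the max flow.
Path Depot→Port (+1); total 1.
Path Depot→A→Port (+1); total 2.
Path Depot→E→Port (+1); total 3.
Path Depot→F→Port (+1); total 4.
Path Depot→G→Port (+1); total 5.
No residual Depot→Port path; max flow = 5.
Certifying cut of size 5: {Depot→A, Depot→F, Depot→Port, E→Port, G→Port}.

5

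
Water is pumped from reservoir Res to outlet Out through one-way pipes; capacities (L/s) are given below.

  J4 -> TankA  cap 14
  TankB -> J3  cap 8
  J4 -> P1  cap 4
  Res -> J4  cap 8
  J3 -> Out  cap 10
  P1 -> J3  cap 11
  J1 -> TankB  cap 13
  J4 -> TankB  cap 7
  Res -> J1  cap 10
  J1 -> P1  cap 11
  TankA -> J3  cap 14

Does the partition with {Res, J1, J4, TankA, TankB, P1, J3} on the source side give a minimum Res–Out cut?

Given cut capacity: 10 = 10.
Augment Res→J1→TankB→J3→Out: bottleneck 8, flow now 8.
Augment Res→J1→P1→J3→Out: bottleneck 2, flow now 10.
No augmenting path remains; maximum flow = 10.
Cut capacity 10 equals the max flow, so it is a minimum cut.

Yes — it is a minimum cut (capacity 10).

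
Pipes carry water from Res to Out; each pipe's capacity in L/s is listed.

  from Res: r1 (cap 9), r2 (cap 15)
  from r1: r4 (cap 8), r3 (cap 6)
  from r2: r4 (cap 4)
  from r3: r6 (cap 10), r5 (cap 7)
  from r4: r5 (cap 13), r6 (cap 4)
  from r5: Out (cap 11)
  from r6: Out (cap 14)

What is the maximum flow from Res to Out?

13

Augment Res→r1→r3→r5→Out: bottleneck 6, flow now 6.
Augment Res→r1→r4→r5→Out: bottleneck 3, flow now 9.
Augment Res→r2→r4→r5→Out: bottleneck 2, flow now 11.
Augment Res→r2→r4→r6→Out: bottleneck 2, flow now 13.
No augmenting path remains; maximum flow = 13.
In the residual graph, reachable from Res: {Res, r2}.
Min-cut edges: Res→r1 (9), r2→r4 (4); capacity 9 + 4 = 13.
This cut is saturated, so no flow can exceed 13.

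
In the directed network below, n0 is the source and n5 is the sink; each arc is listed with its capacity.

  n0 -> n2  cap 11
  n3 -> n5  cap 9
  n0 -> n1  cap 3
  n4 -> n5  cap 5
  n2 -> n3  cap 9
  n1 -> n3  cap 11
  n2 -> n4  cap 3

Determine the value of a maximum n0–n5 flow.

12

Augment n0→n1→n3→n5: bottleneck 3, flow now 3.
Augment n0→n2→n3→n5: bottleneck 6, flow now 9.
Augment n0→n2→n4→n5: bottleneck 3, flow now 12.
No augmenting path remains; maximum flow = 12.
In the residual graph, reachable from n0: {n0, n1, n2, n3}.
Min-cut edges: n2→n4 (3), n3→n5 (9); capacity 3 + 9 = 12.
This cut is saturated, so no flow can exceed 12.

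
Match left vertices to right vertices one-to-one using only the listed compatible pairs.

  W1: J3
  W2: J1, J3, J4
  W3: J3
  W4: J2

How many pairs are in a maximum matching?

3

Unit-capacity flow: source→left, listed edges, right→sink; max matching = max flow.
Augmenting path W1→J3 (+1); matched 1.
Augmenting path W2→J1 (+1); matched 2.
Augmenting path W4→J2 (+1); matched 3.
No augmenting path remains; maximum matching = 3.
König certificate: {W2, W4, J3} is a vertex cover of size 3 (every listed pair touches it), so no matching can be larger.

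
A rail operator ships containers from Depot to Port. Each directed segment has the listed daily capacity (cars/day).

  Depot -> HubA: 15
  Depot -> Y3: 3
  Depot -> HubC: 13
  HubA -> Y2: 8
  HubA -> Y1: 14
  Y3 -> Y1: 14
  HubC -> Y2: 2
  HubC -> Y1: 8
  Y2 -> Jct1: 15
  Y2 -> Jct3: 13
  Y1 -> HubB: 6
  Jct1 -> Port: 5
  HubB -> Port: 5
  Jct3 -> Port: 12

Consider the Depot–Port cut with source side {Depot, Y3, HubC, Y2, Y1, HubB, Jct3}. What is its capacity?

47

Edges leaving {Depot, Y3, HubC, Y2, Y1, HubB, Jct3}: Depot→HubA (15), Y2→Jct1 (15), HubB→Port (5), Jct3→Port (12).
Cut capacity = 15 + 15 + 5 + 12 = 47.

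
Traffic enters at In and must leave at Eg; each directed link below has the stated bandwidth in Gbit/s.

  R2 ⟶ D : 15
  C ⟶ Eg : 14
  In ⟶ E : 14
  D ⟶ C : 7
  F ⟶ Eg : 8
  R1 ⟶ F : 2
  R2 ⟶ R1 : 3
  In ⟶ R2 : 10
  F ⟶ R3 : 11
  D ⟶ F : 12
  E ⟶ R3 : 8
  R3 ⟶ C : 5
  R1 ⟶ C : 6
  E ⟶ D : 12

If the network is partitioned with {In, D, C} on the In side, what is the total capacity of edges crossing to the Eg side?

50

Edges leaving {In, D, C}: In→R2 (10), In→E (14), D→F (12), C→Eg (14).
Cut capacity = 10 + 14 + 12 + 14 = 50.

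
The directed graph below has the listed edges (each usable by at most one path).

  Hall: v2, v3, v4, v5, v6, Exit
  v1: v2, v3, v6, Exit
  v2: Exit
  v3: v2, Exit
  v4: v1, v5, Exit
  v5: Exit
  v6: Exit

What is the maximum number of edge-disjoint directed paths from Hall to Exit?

Assign every edge capacity 1; by Menger, the answer equals the max flow.
Path Hall→Exit (+1); total 1.
Path Hall→v2→Exit (+1); total 2.
Path Hall→v3→Exit (+1); total 3.
Path Hall→v4→Exit (+1); total 4.
Path Hall→v5→Exit (+1); total 5.
Path Hall→v6→Exit (+1); total 6.
No residual Hall→Exit path; max flow = 6.
Certifying cut of size 6: {Hall→Exit, Hall→v2, Hall→v3, Hall→v4, Hall→v5, Hall→v6}.

6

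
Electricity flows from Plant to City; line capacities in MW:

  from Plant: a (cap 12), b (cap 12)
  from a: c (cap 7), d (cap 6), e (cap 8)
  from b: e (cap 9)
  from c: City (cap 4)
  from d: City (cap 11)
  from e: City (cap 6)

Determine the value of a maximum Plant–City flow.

16

Augment Plant→a→c→City: bottleneck 4, flow now 4.
Augment Plant→a→d→City: bottleneck 6, flow now 10.
Augment Plant→a→e→City: bottleneck 2, flow now 12.
Augment Plant→b→e→City: bottleneck 4, flow now 16.
No augmenting path remains; maximum flow = 16.
In the residual graph, reachable from Plant: {Plant, a, b, c, e}.
Min-cut edges: a→d (6), c→City (4), e→City (6); capacity 6 + 4 + 6 = 16.
This cut is saturated, so no flow can exceed 16.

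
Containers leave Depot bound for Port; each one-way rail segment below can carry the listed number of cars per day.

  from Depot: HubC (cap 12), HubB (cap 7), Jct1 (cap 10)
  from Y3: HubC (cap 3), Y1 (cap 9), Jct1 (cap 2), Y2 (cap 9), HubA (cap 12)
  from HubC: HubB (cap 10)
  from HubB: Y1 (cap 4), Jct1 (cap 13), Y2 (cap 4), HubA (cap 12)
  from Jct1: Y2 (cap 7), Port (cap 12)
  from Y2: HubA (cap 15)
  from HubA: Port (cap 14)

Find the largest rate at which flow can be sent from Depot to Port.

26

Augment Depot→Jct1→Port: bottleneck 10, flow now 10.
Augment Depot→HubB→Jct1→Port: bottleneck 2, flow now 12.
Augment Depot→HubB→HubA→Port: bottleneck 5, flow now 17.
Augment Depot→HubC→HubB→HubA→Port: bottleneck 7, flow now 24.
Augment Depot→HubC→HubB→Y2→HubA→Port: bottleneck 2, flow now 26.
No augmenting path remains; maximum flow = 26.
In the residual graph, reachable from Depot: {Depot, HubC, HubB, Y1, Jct1, Y2, HubA}.
Min-cut edges: Jct1→Port (12), HubA→Port (14); capacity 12 + 14 = 26.
This cut is saturated, so no flow can exceed 26.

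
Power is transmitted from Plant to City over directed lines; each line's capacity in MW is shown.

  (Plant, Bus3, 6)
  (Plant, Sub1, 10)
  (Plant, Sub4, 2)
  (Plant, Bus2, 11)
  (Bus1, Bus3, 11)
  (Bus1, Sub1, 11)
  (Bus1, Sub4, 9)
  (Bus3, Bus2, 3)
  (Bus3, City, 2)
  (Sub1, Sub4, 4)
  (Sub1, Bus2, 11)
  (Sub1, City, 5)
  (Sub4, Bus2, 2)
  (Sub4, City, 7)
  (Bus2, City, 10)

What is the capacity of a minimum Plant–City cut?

Augment Plant→Bus3→City: bottleneck 2, flow now 2.
Augment Plant→Sub1→City: bottleneck 5, flow now 7.
Augment Plant→Sub4→City: bottleneck 2, flow now 9.
Augment Plant→Bus2→City: bottleneck 10, flow now 19.
Augment Plant→Sub1→Sub4→City: bottleneck 4, flow now 23.
No augmenting path remains; maximum flow = 23.
By max-flow min-cut, the minimum cut capacity equals the max flow.
In the residual graph, reachable from Plant: {Plant, Bus3, Sub1, Bus2}.
Min-cut edges: Plant→Sub4 (2), Bus3→City (2), Sub1→Sub4 (4), Sub1→City (5), Bus2→City (10); capacity 2 + 2 + 4 + 5 + 10 = 23.

23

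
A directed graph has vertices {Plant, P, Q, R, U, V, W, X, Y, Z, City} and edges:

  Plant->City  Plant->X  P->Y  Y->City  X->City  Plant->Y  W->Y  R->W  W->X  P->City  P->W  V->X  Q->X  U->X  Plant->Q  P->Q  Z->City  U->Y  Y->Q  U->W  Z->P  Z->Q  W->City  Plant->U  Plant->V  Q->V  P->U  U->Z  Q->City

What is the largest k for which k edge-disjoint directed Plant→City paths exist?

5

Assign every edge capacity 1; by Menger, the answer equals the max flow.
Path Plant→City (+1); total 1.
Path Plant→Q→City (+1); total 2.
Path Plant→X→City (+1); total 3.
Path Plant→Y→City (+1); total 4.
Path Plant→U→W→City (+1); total 5.
No residual Plant→City path; max flow = 5.
Certifying cut of size 5: {Plant→City, Plant→Q, Plant→U, Plant→Y, X→City}.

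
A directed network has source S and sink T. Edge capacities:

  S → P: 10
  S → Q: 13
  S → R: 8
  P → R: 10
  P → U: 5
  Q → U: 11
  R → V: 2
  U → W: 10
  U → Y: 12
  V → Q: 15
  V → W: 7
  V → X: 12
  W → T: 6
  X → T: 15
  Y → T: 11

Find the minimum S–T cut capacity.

Augment S→P→U→W→T: bottleneck 5, flow now 5.
Augment S→Q→U→W→T: bottleneck 1, flow now 6.
Augment S→Q→U→Y→T: bottleneck 10, flow now 16.
Augment S→R→V→X→T: bottleneck 2, flow now 18.
No augmenting path remains; maximum flow = 18.
By max-flow min-cut, the minimum cut capacity equals the max flow.
In the residual graph, reachable from S: {S, P, Q, R}.
Min-cut edges: P→U (5), Q→U (11), R→V (2); capacity 5 + 11 + 2 = 18.

18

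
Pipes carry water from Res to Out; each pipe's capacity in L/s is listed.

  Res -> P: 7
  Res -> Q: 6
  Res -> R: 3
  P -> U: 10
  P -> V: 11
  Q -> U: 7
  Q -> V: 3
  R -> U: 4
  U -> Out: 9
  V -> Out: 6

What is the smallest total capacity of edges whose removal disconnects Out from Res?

15

Augment Res→P→U→Out: bottleneck 7, flow now 7.
Augment Res→Q→U→Out: bottleneck 2, flow now 9.
Augment Res→Q→V→Out: bottleneck 3, flow now 12.
Augment Res→Q→U→P→V→Out: bottleneck 1, flow now 13. (uses reverse residual edge)
Augment Res→R→U→P→V→Out: bottleneck 2, flow now 15. (uses reverse residual edge)
No augmenting path remains; maximum flow = 15.
By max-flow min-cut, the minimum cut capacity equals the max flow.
In the residual graph, reachable from Res: {Res, P, Q, R, U, V}.
Min-cut edges: U→Out (9), V→Out (6); capacity 9 + 6 = 15.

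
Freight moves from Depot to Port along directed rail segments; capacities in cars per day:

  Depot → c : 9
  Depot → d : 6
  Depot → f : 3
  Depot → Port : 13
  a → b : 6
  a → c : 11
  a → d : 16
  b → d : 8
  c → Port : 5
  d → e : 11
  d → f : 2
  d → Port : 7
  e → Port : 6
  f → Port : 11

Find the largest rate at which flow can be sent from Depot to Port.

Augment Depot→Port: bottleneck 13, flow now 13.
Augment Depot→c→Port: bottleneck 5, flow now 18.
Augment Depot→d→Port: bottleneck 6, flow now 24.
Augment Depot→f→Port: bottleneck 3, flow now 27.
No augmenting path remains; maximum flow = 27.
In the residual graph, reachable from Depot: {Depot, c}.
Min-cut edges: Depot→d (6), Depot→f (3), Depot→Port (13), c→Port (5); capacity 6 + 3 + 13 + 5 = 27.
This cut is saturated, so no flow can exceed 27.

27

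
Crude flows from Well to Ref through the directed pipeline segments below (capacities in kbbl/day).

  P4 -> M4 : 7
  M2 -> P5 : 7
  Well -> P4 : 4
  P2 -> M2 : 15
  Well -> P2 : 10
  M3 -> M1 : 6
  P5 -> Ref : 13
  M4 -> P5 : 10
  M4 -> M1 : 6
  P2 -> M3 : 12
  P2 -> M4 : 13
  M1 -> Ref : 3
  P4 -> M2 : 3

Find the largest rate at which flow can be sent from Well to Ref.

14

Augment Well→P4→M4→M1→Ref: bottleneck 3, flow now 3.
Augment Well→P4→M4→P5→Ref: bottleneck 1, flow now 4.
Augment Well→P2→M4→P5→Ref: bottleneck 9, flow now 13.
Augment Well→P2→M2→P5→Ref: bottleneck 1, flow now 14.
No augmenting path remains; maximum flow = 14.
In the residual graph, reachable from Well: {Well}.
Min-cut edges: Well→P4 (4), Well→P2 (10); capacity 4 + 10 = 14.
This cut is saturated, so no flow can exceed 14.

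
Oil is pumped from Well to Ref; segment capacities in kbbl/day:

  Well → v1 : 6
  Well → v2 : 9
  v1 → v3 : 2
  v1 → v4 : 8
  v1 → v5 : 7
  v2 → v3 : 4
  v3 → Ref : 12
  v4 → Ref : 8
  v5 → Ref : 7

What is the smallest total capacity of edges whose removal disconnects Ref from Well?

Augment Well→v1→v3→Ref: bottleneck 2, flow now 2.
Augment Well→v1→v4→Ref: bottleneck 4, flow now 6.
Augment Well→v2→v3→Ref: bottleneck 4, flow now 10.
No augmenting path remains; maximum flow = 10.
By max-flow min-cut, the minimum cut capacity equals the max flow.
In the residual graph, reachable from Well: {Well, v2}.
Min-cut edges: Well→v1 (6), v2→v3 (4); capacity 6 + 4 = 10.

10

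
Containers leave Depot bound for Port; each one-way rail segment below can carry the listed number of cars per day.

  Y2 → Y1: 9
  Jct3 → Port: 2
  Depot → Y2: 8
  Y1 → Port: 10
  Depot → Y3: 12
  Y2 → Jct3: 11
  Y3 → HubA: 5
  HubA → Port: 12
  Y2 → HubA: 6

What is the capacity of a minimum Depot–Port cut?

13

Augment Depot→Y3→HubA→Port: bottleneck 5, flow now 5.
Augment Depot→Y2→HubA→Port: bottleneck 6, flow now 11.
Augment Depot→Y2→Y1→Port: bottleneck 2, flow now 13.
No augmenting path remains; maximum flow = 13.
By max-flow min-cut, the minimum cut capacity equals the max flow.
In the residual graph, reachable from Depot: {Depot, Y3}.
Min-cut edges: Depot→Y2 (8), Y3→HubA (5); capacity 8 + 5 = 13.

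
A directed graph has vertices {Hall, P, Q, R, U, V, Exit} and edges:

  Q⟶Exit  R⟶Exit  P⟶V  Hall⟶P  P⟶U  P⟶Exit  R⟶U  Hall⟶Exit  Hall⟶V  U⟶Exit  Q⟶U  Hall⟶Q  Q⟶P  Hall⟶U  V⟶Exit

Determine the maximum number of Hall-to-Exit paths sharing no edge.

Assign every edge capacity 1; by Menger, the answer equals the max flow.
Path Hall→Exit (+1); total 1.
Path Hall→P→Exit (+1); total 2.
Path Hall→Q→Exit (+1); total 3.
Path Hall→U→Exit (+1); total 4.
Path Hall→V→Exit (+1); total 5.
No residual Hall→Exit path; max flow = 5.
Certifying cut of size 5: {Hall→Exit, Hall→P, Hall→Q, Hall→U, Hall→V}.

5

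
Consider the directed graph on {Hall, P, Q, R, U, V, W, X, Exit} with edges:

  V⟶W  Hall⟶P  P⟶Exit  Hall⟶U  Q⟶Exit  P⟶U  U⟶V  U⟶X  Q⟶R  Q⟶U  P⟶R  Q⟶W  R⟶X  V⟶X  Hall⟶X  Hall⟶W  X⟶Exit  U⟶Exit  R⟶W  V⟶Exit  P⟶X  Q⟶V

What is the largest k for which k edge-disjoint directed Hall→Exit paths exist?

Assign every edge capacity 1; by Menger, the answer equals the max flow.
Path Hall→P→Exit (+1); total 1.
Path Hall→U→Exit (+1); total 2.
Path Hall→X→Exit (+1); total 3.
No residual Hall→Exit path; max flow = 3.
Certifying cut of size 3: {Hall→P, Hall→U, Hall→X}.

3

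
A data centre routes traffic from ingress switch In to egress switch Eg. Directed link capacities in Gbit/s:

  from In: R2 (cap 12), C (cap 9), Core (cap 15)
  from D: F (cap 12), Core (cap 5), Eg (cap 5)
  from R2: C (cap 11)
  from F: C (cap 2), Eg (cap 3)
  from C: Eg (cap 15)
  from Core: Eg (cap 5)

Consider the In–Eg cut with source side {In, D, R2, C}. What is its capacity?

52

Edges leaving {In, D, R2, C}: In→Core (15), D→F (12), D→Core (5), D→Eg (5), C→Eg (15).
Cut capacity = 15 + 12 + 5 + 5 + 15 = 52.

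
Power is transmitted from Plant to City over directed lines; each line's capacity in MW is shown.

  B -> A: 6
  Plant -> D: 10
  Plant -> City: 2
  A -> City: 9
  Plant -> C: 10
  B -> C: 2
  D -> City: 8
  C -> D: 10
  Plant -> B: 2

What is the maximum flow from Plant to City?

Augment Plant→City: bottleneck 2, flow now 2.
Augment Plant→D→City: bottleneck 8, flow now 10.
Augment Plant→B→A→City: bottleneck 2, flow now 12.
No augmenting path remains; maximum flow = 12.
In the residual graph, reachable from Plant: {Plant, C, D}.
Min-cut edges: Plant→B (2), Plant→City (2), D→City (8); capacity 2 + 2 + 8 = 12.
This cut is saturated, so no flow can exceed 12.

12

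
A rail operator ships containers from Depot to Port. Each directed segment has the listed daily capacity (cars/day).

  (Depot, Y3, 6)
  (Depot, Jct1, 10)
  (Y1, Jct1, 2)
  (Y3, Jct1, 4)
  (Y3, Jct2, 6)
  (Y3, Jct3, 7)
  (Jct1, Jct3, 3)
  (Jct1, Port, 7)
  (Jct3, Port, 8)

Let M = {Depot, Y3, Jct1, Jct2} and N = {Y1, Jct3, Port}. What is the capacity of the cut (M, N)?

17

Edges leaving {Depot, Y3, Jct1, Jct2}: Y3→Jct3 (7), Jct1→Jct3 (3), Jct1→Port (7).
Cut capacity = 7 + 3 + 7 = 17.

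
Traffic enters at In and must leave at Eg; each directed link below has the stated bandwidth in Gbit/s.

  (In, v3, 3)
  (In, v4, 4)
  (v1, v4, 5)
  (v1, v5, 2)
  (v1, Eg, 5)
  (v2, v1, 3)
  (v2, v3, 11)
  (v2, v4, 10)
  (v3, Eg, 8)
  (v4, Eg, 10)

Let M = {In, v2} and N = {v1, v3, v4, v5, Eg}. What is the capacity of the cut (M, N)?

31

Edges leaving {In, v2}: In→v3 (3), In→v4 (4), v2→v1 (3), v2→v3 (11), v2→v4 (10).
Cut capacity = 3 + 4 + 3 + 11 + 10 = 31.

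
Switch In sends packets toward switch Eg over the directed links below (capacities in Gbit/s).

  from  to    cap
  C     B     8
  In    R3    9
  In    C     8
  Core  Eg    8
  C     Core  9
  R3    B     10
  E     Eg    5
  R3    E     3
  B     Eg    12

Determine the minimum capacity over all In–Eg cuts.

Augment In→C→Core→Eg: bottleneck 8, flow now 8.
Augment In→R3→E→Eg: bottleneck 3, flow now 11.
Augment In→R3→B→Eg: bottleneck 6, flow now 17.
No augmenting path remains; maximum flow = 17.
By max-flow min-cut, the minimum cut capacity equals the max flow.
In the residual graph, reachable from In: {In}.
Min-cut edges: In→C (8), In→R3 (9); capacity 8 + 9 = 17.

17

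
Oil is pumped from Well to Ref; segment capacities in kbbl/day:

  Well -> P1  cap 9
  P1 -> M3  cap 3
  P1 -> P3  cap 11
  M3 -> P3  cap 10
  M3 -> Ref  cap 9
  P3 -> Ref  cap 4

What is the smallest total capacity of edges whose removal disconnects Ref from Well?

7

Augment Well→P1→M3→Ref: bottleneck 3, flow now 3.
Augment Well→P1→P3→Ref: bottleneck 4, flow now 7.
No augmenting path remains; maximum flow = 7.
By max-flow min-cut, the minimum cut capacity equals the max flow.
In the residual graph, reachable from Well: {Well, P1, P3}.
Min-cut edges: P1→M3 (3), P3→Ref (4); capacity 3 + 4 = 7.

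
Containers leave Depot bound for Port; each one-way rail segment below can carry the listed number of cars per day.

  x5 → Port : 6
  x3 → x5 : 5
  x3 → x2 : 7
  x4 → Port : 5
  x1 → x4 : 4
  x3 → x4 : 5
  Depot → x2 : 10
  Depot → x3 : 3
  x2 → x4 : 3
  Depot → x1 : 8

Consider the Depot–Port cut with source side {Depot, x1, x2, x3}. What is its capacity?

17

Edges leaving {Depot, x1, x2, x3}: x1→x4 (4), x2→x4 (3), x3→x4 (5), x3→x5 (5).
Cut capacity = 4 + 3 + 5 + 5 = 17.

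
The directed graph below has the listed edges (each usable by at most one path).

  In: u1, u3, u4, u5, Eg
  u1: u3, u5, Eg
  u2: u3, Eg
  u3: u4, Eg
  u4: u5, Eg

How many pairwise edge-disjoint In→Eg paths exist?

4

Assign every edge capacity 1; by Menger, the answer equals the max flow.
Path In→Eg (+1); total 1.
Path In→u1→Eg (+1); total 2.
Path In→u3→Eg (+1); total 3.
Path In→u4→Eg (+1); total 4.
No residual In→Eg path; max flow = 4.
Certifying cut of size 4: {In→Eg, In→u1, In→u3, In→u4}.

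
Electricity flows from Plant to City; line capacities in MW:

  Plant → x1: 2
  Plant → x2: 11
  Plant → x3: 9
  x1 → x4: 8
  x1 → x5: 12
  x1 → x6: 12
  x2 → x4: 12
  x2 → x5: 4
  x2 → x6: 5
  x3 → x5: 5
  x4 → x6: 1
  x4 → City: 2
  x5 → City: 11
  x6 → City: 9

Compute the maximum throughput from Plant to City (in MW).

Augment Plant→x1→x4→City: bottleneck 2, flow now 2.
Augment Plant→x2→x5→City: bottleneck 4, flow now 6.
Augment Plant→x2→x6→City: bottleneck 5, flow now 11.
Augment Plant→x3→x5→City: bottleneck 5, flow now 16.
Augment Plant→x2→x4→x6→City: bottleneck 1, flow now 17.
Augment Plant→x2→x4→x1→x5→City: bottleneck 1, flow now 18. (uses reverse residual edge)
No augmenting path remains; maximum flow = 18.
In the residual graph, reachable from Plant: {Plant, x3}.
Min-cut edges: Plant→x1 (2), Plant→x2 (11), x3→x5 (5); capacity 2 + 11 + 5 = 18.
This cut is saturated, so no flow can exceed 18.

18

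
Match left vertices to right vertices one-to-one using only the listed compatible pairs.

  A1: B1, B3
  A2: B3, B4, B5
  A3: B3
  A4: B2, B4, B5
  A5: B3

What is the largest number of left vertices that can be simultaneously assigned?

Unit-capacity flow: source→left, listed edges, right→sink; max matching = max flow.
Augmenting path A1→B1 (+1); matched 1.
Augmenting path A2→B3 (+1); matched 2.
Augmenting path A4→B2 (+1); matched 3.
Augmenting path A3→B3→A2→B4 (+1); matched 4.
No augmenting path remains; maximum matching = 4.
König certificate: {A1, A2, A4, B3} is a vertex cover of size 4 (every listed pair touches it), so no matching can be larger.

4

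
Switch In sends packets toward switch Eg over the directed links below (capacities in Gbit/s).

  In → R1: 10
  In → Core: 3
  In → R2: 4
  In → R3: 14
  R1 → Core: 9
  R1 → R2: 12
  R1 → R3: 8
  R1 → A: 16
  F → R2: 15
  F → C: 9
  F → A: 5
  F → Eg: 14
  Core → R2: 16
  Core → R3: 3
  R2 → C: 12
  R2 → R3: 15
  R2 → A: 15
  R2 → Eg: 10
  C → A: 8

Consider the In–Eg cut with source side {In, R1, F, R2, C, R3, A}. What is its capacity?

36

Edges leaving {In, R1, F, R2, C, R3, A}: In→Core (3), R1→Core (9), F→Eg (14), R2→Eg (10).
Cut capacity = 3 + 9 + 14 + 10 = 36.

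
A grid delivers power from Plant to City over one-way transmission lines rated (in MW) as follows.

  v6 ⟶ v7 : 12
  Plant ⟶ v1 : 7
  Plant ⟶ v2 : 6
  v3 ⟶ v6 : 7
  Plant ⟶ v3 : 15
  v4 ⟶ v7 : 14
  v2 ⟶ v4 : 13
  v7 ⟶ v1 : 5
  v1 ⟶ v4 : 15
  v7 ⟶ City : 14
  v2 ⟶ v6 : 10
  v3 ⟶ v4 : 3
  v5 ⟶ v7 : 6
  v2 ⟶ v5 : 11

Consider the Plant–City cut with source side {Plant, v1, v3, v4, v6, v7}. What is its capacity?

Edges leaving {Plant, v1, v3, v4, v6, v7}: Plant→v2 (6), v7→City (14).
Cut capacity = 6 + 14 = 20.

20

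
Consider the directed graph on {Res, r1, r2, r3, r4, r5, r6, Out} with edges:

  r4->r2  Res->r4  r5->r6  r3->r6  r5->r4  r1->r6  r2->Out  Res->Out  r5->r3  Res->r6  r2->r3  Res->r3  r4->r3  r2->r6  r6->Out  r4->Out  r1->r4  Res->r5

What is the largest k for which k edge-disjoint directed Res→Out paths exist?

4

Assign every edge capacity 1; by Menger, the answer equals the max flow.
Path Res→Out (+1); total 1.
Path Res→r4→Out (+1); total 2.
Path Res→r6→Out (+1); total 3.
Path Res→r5→r4→r2→Out (+1); total 4.
No residual Res→Out path; max flow = 4.
Certifying cut of size 4: {Res→Out, Res→r4, Res→r5, r6→Out}.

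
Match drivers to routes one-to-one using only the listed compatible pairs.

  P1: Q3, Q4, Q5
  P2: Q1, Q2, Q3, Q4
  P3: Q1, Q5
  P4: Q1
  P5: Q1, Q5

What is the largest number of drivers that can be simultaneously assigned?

4

Unit-capacity flow: source→left, listed edges, right→sink; max matching = max flow.
Augmenting path P1→Q3 (+1); matched 1.
Augmenting path P2→Q1 (+1); matched 2.
Augmenting path P3→Q5 (+1); matched 3.
Augmenting path P4→Q1→P2→Q2 (+1); matched 4.
No augmenting path remains; maximum matching = 4.
König certificate: {P1, P2, Q1, Q5} is a vertex cover of size 4 (every listed pair touches it), so no matching can be larger.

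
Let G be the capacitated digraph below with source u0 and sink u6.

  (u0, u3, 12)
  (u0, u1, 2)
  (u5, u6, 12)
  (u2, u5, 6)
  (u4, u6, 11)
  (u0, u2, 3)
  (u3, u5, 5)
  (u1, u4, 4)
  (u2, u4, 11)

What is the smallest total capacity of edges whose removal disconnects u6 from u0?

Augment u0→u1→u4→u6: bottleneck 2, flow now 2.
Augment u0→u2→u4→u6: bottleneck 3, flow now 5.
Augment u0→u3→u5→u6: bottleneck 5, flow now 10.
No augmenting path remains; maximum flow = 10.
By max-flow min-cut, the minimum cut capacity equals the max flow.
In the residual graph, reachable from u0: {u0, u3}.
Min-cut edges: u0→u1 (2), u0→u2 (3), u3→u5 (5); capacity 2 + 3 + 5 = 10.

10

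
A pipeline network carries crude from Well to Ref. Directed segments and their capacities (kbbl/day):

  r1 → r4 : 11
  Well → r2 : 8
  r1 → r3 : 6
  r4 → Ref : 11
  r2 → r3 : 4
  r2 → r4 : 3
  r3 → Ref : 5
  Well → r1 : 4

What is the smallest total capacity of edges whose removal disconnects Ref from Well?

11

Augment Well→r1→r3→Ref: bottleneck 4, flow now 4.
Augment Well→r2→r3→Ref: bottleneck 1, flow now 5.
Augment Well→r2→r4→Ref: bottleneck 3, flow now 8.
Augment Well→r2→r3→r1→r4→Ref: bottleneck 3, flow now 11. (uses reverse residual edge)
No augmenting path remains; maximum flow = 11.
By max-flow min-cut, the minimum cut capacity equals the max flow.
In the residual graph, reachable from Well: {Well, r2}.
Min-cut edges: Well→r1 (4), r2→r3 (4), r2→r4 (3); capacity 4 + 4 + 3 = 11.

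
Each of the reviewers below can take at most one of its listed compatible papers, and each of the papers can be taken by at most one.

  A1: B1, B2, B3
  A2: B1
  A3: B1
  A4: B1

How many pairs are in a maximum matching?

2

Unit-capacity flow: source→left, listed edges, right→sink; max matching = max flow.
Augmenting path A1→B1 (+1); matched 1.
Augmenting path A2→B1→A1→B2 (+1); matched 2.
No augmenting path remains; maximum matching = 2.
König certificate: {A1, B1} is a vertex cover of size 2 (every listed pair touches it), so no matching can be larger.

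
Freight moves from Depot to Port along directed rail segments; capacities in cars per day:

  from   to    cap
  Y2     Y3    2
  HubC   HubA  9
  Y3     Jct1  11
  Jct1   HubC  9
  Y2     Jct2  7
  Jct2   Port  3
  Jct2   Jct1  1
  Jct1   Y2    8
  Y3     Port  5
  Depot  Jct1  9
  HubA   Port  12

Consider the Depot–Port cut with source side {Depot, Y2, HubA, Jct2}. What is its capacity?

Edges leaving {Depot, Y2, HubA, Jct2}: Depot→Jct1 (9), Y2→Y3 (2), HubA→Port (12), Jct2→Jct1 (1), Jct2→Port (3).
Cut capacity = 9 + 2 + 12 + 1 + 3 = 27.

27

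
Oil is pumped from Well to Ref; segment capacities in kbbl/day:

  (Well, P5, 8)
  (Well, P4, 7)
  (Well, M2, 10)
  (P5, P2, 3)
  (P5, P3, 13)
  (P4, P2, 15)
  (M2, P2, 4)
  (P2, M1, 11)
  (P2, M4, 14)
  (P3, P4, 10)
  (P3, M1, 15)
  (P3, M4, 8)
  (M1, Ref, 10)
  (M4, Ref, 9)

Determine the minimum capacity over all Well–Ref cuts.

19

Augment Well→P5→P2→M1→Ref: bottleneck 3, flow now 3.
Augment Well→P5→P3→M1→Ref: bottleneck 5, flow now 8.
Augment Well→P4→P2→M1→Ref: bottleneck 2, flow now 10.
Augment Well→P4→P2→M4→Ref: bottleneck 5, flow now 15.
Augment Well→M2→P2→M4→Ref: bottleneck 4, flow now 19.
No augmenting path remains; maximum flow = 19.
By max-flow min-cut, the minimum cut capacity equals the max flow.
In the residual graph, reachable from Well: {Well, M2}.
Min-cut edges: Well→P5 (8), Well→P4 (7), M2→P2 (4); capacity 8 + 7 + 4 = 19.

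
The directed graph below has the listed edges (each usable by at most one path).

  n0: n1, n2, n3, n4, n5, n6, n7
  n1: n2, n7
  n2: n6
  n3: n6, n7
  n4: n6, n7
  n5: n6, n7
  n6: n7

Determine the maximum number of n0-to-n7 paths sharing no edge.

6

Assign every edge capacity 1; by Menger, the answer equals the max flow.
Path n0→n7 (+1); total 1.
Path n0→n1→n7 (+1); total 2.
Path n0→n3→n7 (+1); total 3.
Path n0→n4→n7 (+1); total 4.
Path n0→n5→n7 (+1); total 5.
Path n0→n6→n7 (+1); total 6.
No residual n0→n7 path; max flow = 6.
Certifying cut of size 6: {n0→n1, n0→n3, n0→n4, n0→n5, n0→n7, n6→n7}.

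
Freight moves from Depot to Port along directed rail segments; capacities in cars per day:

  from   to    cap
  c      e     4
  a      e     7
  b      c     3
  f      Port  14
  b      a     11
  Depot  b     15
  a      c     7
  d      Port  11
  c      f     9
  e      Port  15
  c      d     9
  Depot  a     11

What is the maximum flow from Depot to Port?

17

Augment Depot→a→e→Port: bottleneck 7, flow now 7.
Augment Depot→a→c→d→Port: bottleneck 4, flow now 11.
Augment Depot→b→c→d→Port: bottleneck 3, flow now 14.
Augment Depot→b→a→c→d→Port: bottleneck 2, flow now 16.
Augment Depot→b→a→c→e→Port: bottleneck 1, flow now 17.
No augmenting path remains; maximum flow = 17.
In the residual graph, reachable from Depot: {Depot, a, b}.
Min-cut edges: a→c (7), a→e (7), b→c (3); capacity 7 + 7 + 3 = 17.
This cut is saturated, so no flow can exceed 17.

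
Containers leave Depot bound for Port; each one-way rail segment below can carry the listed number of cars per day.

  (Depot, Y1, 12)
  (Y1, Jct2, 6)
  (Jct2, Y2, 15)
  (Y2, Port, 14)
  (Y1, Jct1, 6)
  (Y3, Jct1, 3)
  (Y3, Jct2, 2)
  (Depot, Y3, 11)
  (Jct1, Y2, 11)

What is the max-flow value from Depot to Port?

14

Augment Depot→Y3→Jct1→Y2→Port: bottleneck 3, flow now 3.
Augment Depot→Y3→Jct2→Y2→Port: bottleneck 2, flow now 5.
Augment Depot→Y1→Jct1→Y2→Port: bottleneck 6, flow now 11.
Augment Depot→Y1→Jct2→Y2→Port: bottleneck 3, flow now 14.
No augmenting path remains; maximum flow = 14.
In the residual graph, reachable from Depot: {Depot, Y3, Y1, Jct1, Jct2, Y2}.
Min-cut edges: Y2→Port (14); capacity 14 = 14.
This cut is saturated, so no flow can exceed 14.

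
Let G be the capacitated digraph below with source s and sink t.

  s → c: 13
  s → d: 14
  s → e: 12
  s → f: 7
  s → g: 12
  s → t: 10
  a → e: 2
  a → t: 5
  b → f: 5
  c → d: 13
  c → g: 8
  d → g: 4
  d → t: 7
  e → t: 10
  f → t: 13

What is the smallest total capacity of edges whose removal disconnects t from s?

34

Augment s→t: bottleneck 10, flow now 10.
Augment s→d→t: bottleneck 7, flow now 17.
Augment s→e→t: bottleneck 10, flow now 27.
Augment s→f→t: bottleneck 7, flow now 34.
No augmenting path remains; maximum flow = 34.
By max-flow min-cut, the minimum cut capacity equals the max flow.
In the residual graph, reachable from s: {s, c, d, e, g}.
Min-cut edges: s→f (7), s→t (10), d→t (7), e→t (10); capacity 7 + 10 + 7 + 10 = 34.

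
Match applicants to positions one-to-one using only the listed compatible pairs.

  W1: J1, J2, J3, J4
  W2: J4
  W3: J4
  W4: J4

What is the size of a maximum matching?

Unit-capacity flow: source→left, listed edges, right→sink; max matching = max flow.
Augmenting path W1→J1 (+1); matched 1.
Augmenting path W2→J4 (+1); matched 2.
No augmenting path remains; maximum matching = 2.
König certificate: {W1, J4} is a vertex cover of size 2 (every listed pair touches it), so no matching can be larger.

2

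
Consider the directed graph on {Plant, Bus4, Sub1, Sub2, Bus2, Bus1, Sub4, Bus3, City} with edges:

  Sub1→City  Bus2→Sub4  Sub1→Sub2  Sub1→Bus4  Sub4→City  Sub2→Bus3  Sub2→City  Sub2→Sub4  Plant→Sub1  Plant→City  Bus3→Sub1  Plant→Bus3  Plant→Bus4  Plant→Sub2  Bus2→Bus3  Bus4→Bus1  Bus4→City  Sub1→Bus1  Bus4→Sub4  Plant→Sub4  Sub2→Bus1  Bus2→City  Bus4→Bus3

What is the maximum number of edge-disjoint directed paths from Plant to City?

5

Assign every edge capacity 1; by Menger, the answer equals the max flow.
Path Plant→City (+1); total 1.
Path Plant→Bus4→City (+1); total 2.
Path Plant→Sub1→City (+1); total 3.
Path Plant→Sub2→City (+1); total 4.
Path Plant→Sub4→City (+1); total 5.
No residual Plant→City path; max flow = 5.
Certifying cut of size 5: {Bus4→City, Plant→City, Sub1→City, Sub2→City, Sub4→City}.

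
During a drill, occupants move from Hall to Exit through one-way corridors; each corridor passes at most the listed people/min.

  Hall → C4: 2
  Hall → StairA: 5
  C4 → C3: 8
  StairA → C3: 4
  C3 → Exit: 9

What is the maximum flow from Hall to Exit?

6

Augment Hall→C4→C3→Exit: bottleneck 2, flow now 2.
Augment Hall→StairA→C3→Exit: bottleneck 4, flow now 6.
No augmenting path remains; maximum flow = 6.
In the residual graph, reachable from Hall: {Hall, StairA}.
Min-cut edges: Hall→C4 (2), StairA→C3 (4); capacity 2 + 4 = 6.
This cut is saturated, so no flow can exceed 6.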